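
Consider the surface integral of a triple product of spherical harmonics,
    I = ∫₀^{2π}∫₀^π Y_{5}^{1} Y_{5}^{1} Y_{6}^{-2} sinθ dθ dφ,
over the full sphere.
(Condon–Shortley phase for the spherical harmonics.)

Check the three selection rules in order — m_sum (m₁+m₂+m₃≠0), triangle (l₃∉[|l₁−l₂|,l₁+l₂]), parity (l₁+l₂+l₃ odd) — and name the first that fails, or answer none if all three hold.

none

Σmᵢ = 0  ✓
l₃∈[|l₁−l₂|,l₁+l₂]=[0,10], have l₃=6  ✓
Σlᵢ = 16 ⇒ even  ✓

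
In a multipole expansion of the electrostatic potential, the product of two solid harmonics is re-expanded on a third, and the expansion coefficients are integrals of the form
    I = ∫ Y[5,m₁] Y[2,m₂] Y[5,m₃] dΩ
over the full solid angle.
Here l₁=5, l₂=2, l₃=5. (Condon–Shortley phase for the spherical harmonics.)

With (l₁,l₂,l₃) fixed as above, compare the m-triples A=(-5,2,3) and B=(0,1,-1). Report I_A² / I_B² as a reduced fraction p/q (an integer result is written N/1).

6/1

l's match ⇒ only the (l;m) 3-j factors differ between A and B.
A: triangle coeff Δ(5,2,5) = 1/38610; Σ_t [2,2]: t=2:+1/161280 = 1/161280; (3j)²=1/143 [(5 2 5; -5 2 3)], sign=+1
B: triangle coeff Δ(5,2,5) = 1/38610; Σ_t [1,2]: t=1:−1/1152 t=2:+1/1440 = -1/5760; (3j)²=1/858 [(5 2 5; 0 1 -1)], sign=-1
I_A²/I_B² = (1/143)/(1/858) = 6/1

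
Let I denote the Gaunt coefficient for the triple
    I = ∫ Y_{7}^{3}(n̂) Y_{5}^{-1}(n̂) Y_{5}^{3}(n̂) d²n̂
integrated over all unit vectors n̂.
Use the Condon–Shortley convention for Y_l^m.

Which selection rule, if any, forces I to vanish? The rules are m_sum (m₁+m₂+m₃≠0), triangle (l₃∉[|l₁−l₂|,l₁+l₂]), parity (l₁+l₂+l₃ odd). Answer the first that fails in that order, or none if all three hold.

m_sum

m₁+m₂+m₃ = 3 − 1 + 3 = 5  ✗
triangle: |7−5|=2 ≤ l₃=5 ≤ 7+5=12
parity: l₁+l₂+l₃ = 17 is odd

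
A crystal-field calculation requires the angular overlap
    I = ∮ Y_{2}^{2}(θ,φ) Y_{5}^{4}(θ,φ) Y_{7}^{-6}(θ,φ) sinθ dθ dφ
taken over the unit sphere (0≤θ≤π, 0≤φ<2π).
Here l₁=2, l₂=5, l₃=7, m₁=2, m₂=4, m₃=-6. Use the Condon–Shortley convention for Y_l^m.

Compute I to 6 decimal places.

0.303018

m-sum 0 ✓  L=14 even ✓  3≤7≤7 ✓
Π(2lᵢ+1) = 5×11×15 = 825
triangle coeff Δ(2,5,7) = 1/15015
Σ_t [0,0]: t=0:+1/57600 = 1/57600
(3j)²=21/715 [(2 5 7; 0 0 0)], sign=-1
Σ_t [0,0]: t=0:+1/8709120 = 1/8709120
(3j)²=1/21 [(2 5 7; 2 4 -6)], sign=-1
⇒ 4πI² = 15/13
I = (+1)√(15/13/(4π)) = 0.30301841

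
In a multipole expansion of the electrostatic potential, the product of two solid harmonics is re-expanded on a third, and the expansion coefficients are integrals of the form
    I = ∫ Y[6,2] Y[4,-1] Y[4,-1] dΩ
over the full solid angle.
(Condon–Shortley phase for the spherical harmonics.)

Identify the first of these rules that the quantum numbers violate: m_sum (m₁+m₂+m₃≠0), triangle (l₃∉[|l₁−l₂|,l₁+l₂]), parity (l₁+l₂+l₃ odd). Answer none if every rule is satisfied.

none

azimuthal sum: 2 − 1 − 1 = 0  ✓
2 ≤ 4 ≤ 10 (triangle on l)  ✓
L = 6 + 4 + 4 = 14 (even)  ✓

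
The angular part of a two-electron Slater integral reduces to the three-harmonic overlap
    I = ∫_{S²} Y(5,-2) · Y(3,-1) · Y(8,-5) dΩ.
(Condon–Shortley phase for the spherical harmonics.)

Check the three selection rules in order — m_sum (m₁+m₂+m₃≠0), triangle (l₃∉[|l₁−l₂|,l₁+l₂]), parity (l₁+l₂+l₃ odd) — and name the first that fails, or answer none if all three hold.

m_sum

Σmᵢ = -8  ✗
l₃∈[|l₁−l₂|,l₁+l₂]=[2,8], have l₃=8
Σlᵢ = 16 ⇒ even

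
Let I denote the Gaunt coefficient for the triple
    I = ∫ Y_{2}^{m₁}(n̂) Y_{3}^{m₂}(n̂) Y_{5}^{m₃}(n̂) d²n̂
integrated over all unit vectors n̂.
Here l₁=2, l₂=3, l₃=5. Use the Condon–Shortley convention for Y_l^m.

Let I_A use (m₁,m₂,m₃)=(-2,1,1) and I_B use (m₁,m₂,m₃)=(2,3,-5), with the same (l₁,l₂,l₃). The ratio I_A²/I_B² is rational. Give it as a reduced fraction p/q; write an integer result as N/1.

1/14

Shared (l₁,l₂,l₃)=(2,3,5): N and (l;000)² cancel in I_A²/I_B².
A: Δ = 0!·4!·6!/11! = 1/2310; Racah Σ t=0..0: t=0:+1/1152 = 1/1152; ⇒ 3j(2 3 5; -2 1 1)² = 1/154, sgn +1
B: Δ = 0!·4!·6!/11! = 1/2310; Racah Σ t=0..0: t=0:+1/17280 = 1/17280; ⇒ 3j(2 3 5; 2 3 -5)² = 1/11, sgn +1
I_A²/I_B² = (1/154)/(1/11) = 1/14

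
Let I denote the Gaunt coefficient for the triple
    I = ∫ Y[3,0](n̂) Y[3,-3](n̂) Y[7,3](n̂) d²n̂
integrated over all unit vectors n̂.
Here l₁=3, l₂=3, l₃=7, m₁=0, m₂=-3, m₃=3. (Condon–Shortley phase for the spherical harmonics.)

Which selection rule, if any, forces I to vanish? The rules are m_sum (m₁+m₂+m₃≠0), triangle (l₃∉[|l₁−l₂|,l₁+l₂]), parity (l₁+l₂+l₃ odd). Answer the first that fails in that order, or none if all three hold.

triangle

m₁+m₂+m₃ = 0 − 3 + 3 = 0  ✓
triangle: |3−3|=0 ≤ l₃=7 ≤ 3+3=6  ✗
parity: l₁+l₂+l₃ = 13 is odd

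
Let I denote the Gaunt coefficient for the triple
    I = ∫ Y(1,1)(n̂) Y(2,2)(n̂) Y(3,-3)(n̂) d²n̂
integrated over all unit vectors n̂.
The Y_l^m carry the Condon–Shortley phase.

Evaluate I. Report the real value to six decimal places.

Rules hold: Σm=0, L=6 even, 1≤3≤3.
N = 3·5·7 = 105
Δ = 0!·2!·4!/7! = 1/105
Racah Σ t=0..0: t=0:+1/4 = 1/4
⇒ 3j(1 2 3; 0 0 0)² = 3/35, sgn -1
Racah Σ t=0..0: t=0:+1/48 = 1/48
⇒ 3j(1 2 3; 1 2 -3)² = 1/7, sgn +1
4πI² = N·(3j₀)²·(3jₘ)² = 9/7
I = -1·√(1.28571/4π) = -0.31986543

-0.319865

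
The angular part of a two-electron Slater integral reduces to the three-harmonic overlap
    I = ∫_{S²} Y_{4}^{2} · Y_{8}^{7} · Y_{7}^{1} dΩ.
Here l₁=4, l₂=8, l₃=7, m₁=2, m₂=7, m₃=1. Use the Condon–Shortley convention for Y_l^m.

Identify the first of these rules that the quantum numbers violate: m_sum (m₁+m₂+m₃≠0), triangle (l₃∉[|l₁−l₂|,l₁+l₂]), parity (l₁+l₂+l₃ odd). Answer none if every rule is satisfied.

azimuthal sum: 2 + 7 + 1 = 10  ✗
4 ≤ 7 ≤ 12 (triangle on l)
L = 4 + 8 + 7 = 19 (odd)

m_sum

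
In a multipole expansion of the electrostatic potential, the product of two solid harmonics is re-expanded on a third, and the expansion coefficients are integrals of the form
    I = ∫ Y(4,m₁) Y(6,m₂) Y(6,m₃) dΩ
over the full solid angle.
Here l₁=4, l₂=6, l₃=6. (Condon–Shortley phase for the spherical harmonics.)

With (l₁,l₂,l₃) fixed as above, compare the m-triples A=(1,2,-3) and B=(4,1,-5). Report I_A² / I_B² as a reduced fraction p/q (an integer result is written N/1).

507/308

Same 4,6,6: normalisation and zero-m 3j drop out of the ratio.
A: Δ: 4! 4! 8! / 17! → 1/15315300; sum: t=0:+1/5806080 t=1:−1/120960 t=2:+1/34560 t=3:−1/103680 = 13/1161216; 3j²(4 6 6; 1 2 -3) = Δ·Π!·Σ² = 65/5236  (sign -1)
B: Δ: 4! 4! 8! / 17! → 1/15315300; sum: t=0:+1/2903040 = 1/2903040; 3j²(4 6 6; 4 1 -5) = Δ·Π!·Σ² = 5/663  (sign -1)
I_A²/I_B² = (65/5236)/(5/663) = 507/308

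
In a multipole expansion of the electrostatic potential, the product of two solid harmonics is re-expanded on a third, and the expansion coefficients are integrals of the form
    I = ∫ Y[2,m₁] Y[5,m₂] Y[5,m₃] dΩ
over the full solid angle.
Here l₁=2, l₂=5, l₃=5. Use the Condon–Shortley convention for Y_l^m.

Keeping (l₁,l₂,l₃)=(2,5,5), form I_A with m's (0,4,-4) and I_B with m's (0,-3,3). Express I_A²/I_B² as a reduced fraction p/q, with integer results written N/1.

Shared (l₁,l₂,l₃)=(2,5,5): N and (l;000)² cancel in I_A²/I_B².
A: Δ = 2!·2!·8!/13! = 1/38610; Racah Σ t=1..2: t=1:−1/40320 t=2:+1/20160 = 1/40320; ⇒ 3j(2 5 5; 0 4 -4)² = 6/715, sgn -1
B: Δ = 2!·2!·8!/13! = 1/38610; Racah Σ t=0..2: t=0:+1/5760 t=1:−1/5040 t=2:+1/161280 = -1/53760; ⇒ 3j(2 5 5; 0 -3 3)² = 1/4290, sgn -1
I_A²/I_B² = (6/715)/(1/4290) = 36/1

36/1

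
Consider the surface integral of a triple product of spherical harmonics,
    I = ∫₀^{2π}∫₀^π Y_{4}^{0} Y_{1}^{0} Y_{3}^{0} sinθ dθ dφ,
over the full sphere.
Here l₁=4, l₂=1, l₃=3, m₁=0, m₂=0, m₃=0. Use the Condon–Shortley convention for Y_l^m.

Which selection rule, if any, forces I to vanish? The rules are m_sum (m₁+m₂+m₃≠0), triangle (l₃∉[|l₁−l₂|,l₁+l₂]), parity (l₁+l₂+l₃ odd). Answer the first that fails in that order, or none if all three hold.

Σmᵢ = 0  ✓
l₃∈[|l₁−l₂|,l₁+l₂]=[3,5], have l₃=3  ✓
Σlᵢ = 8 ⇒ even  ✓

none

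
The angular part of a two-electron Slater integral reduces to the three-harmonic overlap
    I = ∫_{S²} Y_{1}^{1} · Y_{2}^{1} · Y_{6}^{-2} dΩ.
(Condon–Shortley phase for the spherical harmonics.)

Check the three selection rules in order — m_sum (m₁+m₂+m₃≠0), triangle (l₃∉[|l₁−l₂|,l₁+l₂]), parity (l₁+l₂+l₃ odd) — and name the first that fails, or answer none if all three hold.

triangle

m₁+m₂+m₃ = 1 + 1 − 2 = 0  ✓
triangle: |1−2|=1 ≤ l₃=6 ≤ 1+2=3  ✗
parity: l₁+l₂+l₃ = 9 is odd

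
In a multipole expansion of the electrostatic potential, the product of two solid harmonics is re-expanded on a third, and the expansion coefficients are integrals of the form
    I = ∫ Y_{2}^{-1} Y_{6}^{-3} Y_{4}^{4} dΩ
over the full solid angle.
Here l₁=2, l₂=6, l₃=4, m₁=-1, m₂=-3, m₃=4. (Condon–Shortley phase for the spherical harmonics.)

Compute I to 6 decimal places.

m-sum 0 ✓  L=12 even ✓  4≤4≤8 ✓
Π(2lᵢ+1) = 5×13×9 = 585
triangle coeff Δ(2,6,4) = 1/6435
Σ_t [2,2]: t=2:+1/2304 = 1/2304
(3j)²=5/143 [(2 6 4; 0 0 0)], sign=+1
Σ_t [3,3]: t=3:−1/241920 = -1/241920
(3j)²=1/715 [(2 6 4; -1 -3 4)], sign=-1
⇒ 4πI² = 45/1573
I = (-1)√(45/1573/(4π)) = -0.04771303

-0.047713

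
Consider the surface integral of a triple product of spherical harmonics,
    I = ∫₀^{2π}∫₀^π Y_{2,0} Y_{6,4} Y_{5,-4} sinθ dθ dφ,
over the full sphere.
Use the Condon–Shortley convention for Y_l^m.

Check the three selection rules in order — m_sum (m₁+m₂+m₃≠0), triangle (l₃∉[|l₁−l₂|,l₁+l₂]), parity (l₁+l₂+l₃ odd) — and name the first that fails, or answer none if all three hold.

Σmᵢ = 0  ✓
l₃∈[|l₁−l₂|,l₁+l₂]=[4,8], have l₃=5  ✓
Σlᵢ = 13 ⇒ odd  ✗

parity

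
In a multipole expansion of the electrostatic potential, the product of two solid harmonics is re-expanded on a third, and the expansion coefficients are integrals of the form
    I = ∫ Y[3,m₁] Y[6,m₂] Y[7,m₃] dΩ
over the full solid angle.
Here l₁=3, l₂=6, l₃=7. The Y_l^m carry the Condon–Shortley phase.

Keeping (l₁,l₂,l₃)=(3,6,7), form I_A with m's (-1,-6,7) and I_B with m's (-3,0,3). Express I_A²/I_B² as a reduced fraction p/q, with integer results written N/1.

1573/1125

Same 3,6,7: normalisation and zero-m 3j drop out of the ratio.
A: Δ: 2! 4! 10! / 17! → 1/2042040; sum: t=0:+1/174182400 = 1/174182400; 3j²(3 6 7; -1 -6 7) = Δ·Π!·Σ² = 11/340  (sign +1)
B: Δ: 2! 4! 10! / 17! → 1/2042040; sum: t=2:+1/829440 = 1/829440; 3j²(3 6 7; -3 0 3) = Δ·Π!·Σ² = 225/9724  (sign +1)
I_A²/I_B² = (11/340)/(225/9724) = 1573/1125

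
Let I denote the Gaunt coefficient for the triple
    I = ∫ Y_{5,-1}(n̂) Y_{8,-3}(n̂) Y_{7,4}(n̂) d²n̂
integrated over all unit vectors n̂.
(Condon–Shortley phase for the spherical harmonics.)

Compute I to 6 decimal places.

0.095870

Rules hold: Σm=0, L=20 even, 3≤7≤13.
N = 11·17·15 = 2805
Δ = 6!·4!·10!/21! = 1/814773960
Racah Σ t=1..5: t=1:−1/87091200 t=2:+1/4976640 t=3:−1/2073600 t=4:+1/4976640 t=5:−1/87091200 = -1/9676800
⇒ 3j(5 8 7; 0 0 0)² = 360/46189, sgn +1
Racah Σ t=2..5: t=2:+1/34836480 t=3:−1/17418240 t=4:+1/69672960 t=5:−1/2612736000 = -11/746496000
⇒ 3j(5 8 7; -1 -3 4)² = 1331/251940, sgn +1
4πI² = N·(3j₀)²·(3jₘ)² = 119790/1037153
I = +1·√(0.115499/4π) = 0.09587027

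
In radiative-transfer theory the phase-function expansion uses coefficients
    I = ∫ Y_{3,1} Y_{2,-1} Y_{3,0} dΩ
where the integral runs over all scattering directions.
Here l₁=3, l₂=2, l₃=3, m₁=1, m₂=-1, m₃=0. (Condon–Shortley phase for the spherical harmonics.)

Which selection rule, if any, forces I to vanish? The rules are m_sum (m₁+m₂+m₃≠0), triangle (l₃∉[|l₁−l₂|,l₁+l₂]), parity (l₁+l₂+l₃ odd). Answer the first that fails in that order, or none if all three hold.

azimuthal sum: 1 − 1 + 0 = 0  ✓
1 ≤ 3 ≤ 5 (triangle on l)  ✓
L = 3 + 2 + 3 = 8 (even)  ✓

none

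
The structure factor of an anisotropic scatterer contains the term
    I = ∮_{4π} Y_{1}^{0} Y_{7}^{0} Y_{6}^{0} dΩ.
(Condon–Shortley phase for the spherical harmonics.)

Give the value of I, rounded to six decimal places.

0.244927

Rules hold: Σm=0, L=14 even, 6≤6≤8.
N = 3·15·13 = 585
Δ = 2!·0!·12!/15! = 1/1365
Racah Σ t=1..1: t=1:−1/518400 = -1/518400
⇒ 3j(1 7 6; 0 0 0)² = 7/195, sgn -1
(m-triple is (0,0,0) — same symbol as above.)
4πI² = N·(3j₀)²·(3jₘ)² = 49/65
I = +1·√(0.753846/4π) = 0.24492687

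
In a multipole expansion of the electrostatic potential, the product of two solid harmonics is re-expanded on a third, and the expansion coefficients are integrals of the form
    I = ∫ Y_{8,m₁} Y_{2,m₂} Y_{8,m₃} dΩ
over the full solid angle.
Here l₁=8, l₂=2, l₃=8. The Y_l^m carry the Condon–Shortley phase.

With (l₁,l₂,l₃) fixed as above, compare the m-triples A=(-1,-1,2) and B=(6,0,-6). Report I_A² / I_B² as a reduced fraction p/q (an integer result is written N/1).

35/48

Same 8,2,8: normalisation and zero-m 3j drop out of the ratio.
A: Δ: 2! 14! 2! / 19! → 1/348840; sum: t=0:+1/87091200 t=1:−1/58060800 = -1/174182400; 3j²(8 2 8; -1 -1 2) = Δ·Π!·Σ² = 7/2584  (sign -1)
B: Δ: 2! 14! 2! / 19! → 1/348840; sum: t=0:+1/3832012800 t=1:−1/6227020800 t=2:+1/348713164800 = 1/9686476800; 3j²(8 2 8; 6 0 -6) = Δ·Π!·Σ² = 6/1615  (sign +1)
I_A²/I_B² = (7/2584)/(6/1615) = 35/48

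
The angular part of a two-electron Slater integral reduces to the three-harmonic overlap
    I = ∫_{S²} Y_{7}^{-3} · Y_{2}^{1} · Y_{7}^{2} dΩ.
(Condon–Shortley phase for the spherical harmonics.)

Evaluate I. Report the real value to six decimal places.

-0.123591

m-sum 0 ✓  L=16 even ✓  5≤7≤9 ✓
Π(2lᵢ+1) = 15×5×15 = 1125
triangle coeff Δ(7,2,7) = 1/185640
Σ_t [0,2]: t=0:+1/2419200 t=1:−1/518400 t=2:+1/2419200 = -1/907200
(3j)²=56/3315 [(7 2 7; 0 0 0)], sign=+1
Σ_t [1,2]: t=1:−1/4354560 t=2:+1/1935360 = 1/3483648
(3j)²=125/12376 [(7 2 7; -3 1 2)], sign=-1
⇒ 4πI² = 9375/48841
I = (-1)√(9375/48841/(4π)) = -0.12359145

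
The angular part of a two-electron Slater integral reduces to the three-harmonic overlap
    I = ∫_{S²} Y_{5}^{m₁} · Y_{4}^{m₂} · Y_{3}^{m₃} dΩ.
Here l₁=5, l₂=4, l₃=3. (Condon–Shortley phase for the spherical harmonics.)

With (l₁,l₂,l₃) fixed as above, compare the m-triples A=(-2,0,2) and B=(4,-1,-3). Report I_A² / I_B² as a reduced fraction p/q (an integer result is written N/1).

Same 5,4,3: normalisation and zero-m 3j drop out of the ratio.
A: Δ: 6! 4! 2! / 13! → 1/180180; sum: t=3:−1/864 t=4:+1/576 = 1/1728; 3j²(5 4 3; -2 0 2) = Δ·Π!·Σ² = 5/1287  (sign -1)
B: Δ: 6! 4! 2! / 13! → 1/180180; sum: t=1:−1/5760 = -1/5760; 3j²(5 4 3; 4 -1 -3) = Δ·Π!·Σ² = 9/286  (sign -1)
I_A²/I_B² = (5/1287)/(9/286) = 10/81

10/81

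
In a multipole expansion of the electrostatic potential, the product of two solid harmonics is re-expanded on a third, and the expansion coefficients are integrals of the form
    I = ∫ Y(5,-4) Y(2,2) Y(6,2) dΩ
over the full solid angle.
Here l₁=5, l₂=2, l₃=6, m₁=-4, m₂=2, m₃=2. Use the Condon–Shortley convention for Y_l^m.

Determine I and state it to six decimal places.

l₁+l₂+l₃=13 is odd: 3j(l;000)=0 ⇒ I=0

0.000000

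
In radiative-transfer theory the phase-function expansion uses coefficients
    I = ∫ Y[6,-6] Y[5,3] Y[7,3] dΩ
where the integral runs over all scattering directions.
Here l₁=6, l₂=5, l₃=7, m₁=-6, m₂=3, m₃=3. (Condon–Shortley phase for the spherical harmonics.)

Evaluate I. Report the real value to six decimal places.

-0.117735

m-sum 0 ✓  L=18 even ✓  1≤7≤11 ✓
Π(2lᵢ+1) = 13×11×15 = 2145
triangle coeff Δ(6,5,7) = 1/174594420
Σ_t [0,4]: t=0:+1/4147200 t=1:−1/207360 t=2:+1/82944 t=3:−1/207360 t=4:+1/4147200 = 1/345600
(3j)²=420/46189 [(6 5 7; 0 0 0)], sign=-1
Σ_t [4,4]: t=4:+1/46448640 = 1/46448640
(3j)²=75/8398 [(6 5 7; -6 3 3)], sign=+1
⇒ 4πI² = 236250/1356277
I = (-1)√(236250/1356277/(4π)) = -0.11773532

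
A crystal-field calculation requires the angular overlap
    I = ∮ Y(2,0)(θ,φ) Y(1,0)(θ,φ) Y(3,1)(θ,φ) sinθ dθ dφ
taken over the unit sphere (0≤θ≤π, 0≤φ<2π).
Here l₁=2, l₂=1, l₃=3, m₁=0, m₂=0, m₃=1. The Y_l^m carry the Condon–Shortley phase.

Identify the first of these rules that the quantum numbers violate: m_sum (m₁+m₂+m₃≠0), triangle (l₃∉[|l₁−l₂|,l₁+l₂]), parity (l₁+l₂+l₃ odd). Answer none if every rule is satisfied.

m_sum

m₁+m₂+m₃ = 0 + 0 + 1 = 1  ✗
triangle: |2−1|=1 ≤ l₃=3 ≤ 2+1=3
parity: l₁+l₂+l₃ = 6 is even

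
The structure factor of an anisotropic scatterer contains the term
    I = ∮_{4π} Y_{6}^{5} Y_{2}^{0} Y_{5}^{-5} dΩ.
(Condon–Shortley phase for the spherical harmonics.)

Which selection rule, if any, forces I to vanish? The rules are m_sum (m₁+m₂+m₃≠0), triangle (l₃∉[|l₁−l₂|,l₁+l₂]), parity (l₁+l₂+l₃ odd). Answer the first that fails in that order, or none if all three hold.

m₁+m₂+m₃ = 5 + 0 − 5 = 0  ✓
triangle: |6−2|=4 ≤ l₃=5 ≤ 6+2=8  ✓
parity: l₁+l₂+l₃ = 13 is odd  ✗

parity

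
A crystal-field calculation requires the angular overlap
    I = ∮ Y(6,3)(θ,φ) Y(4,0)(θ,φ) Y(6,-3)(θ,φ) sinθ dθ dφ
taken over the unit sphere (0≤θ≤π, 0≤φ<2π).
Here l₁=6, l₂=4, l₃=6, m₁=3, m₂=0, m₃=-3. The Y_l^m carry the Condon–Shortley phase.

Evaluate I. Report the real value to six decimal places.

Rules hold: Σm=0, L=16 even, 2≤6≤10.
N = 13·9·13 = 1521
Δ = 4!·8!·4!/17! = 1/15315300
Racah Σ t=0..4: t=0:+1/829440 t=1:−1/25920 t=2:+1/9216 t=3:−1/25920 t=4:+1/829440 = 7/207360
⇒ 3j(6 4 6; 0 0 0)² = 28/2431, sgn +1
Racah Σ t=0..3: t=0:+1/414720 t=1:−1/51840 t=2:+1/80640 t=3:−1/1451520 = -1/193536
⇒ 3j(6 4 6; 3 0 -3)² = 81/17017, sgn +1
4πI² = N·(3j₀)²·(3jₘ)² = 2916/34969
I = +1·√(0.0833881/4π) = 0.08146053

0.081461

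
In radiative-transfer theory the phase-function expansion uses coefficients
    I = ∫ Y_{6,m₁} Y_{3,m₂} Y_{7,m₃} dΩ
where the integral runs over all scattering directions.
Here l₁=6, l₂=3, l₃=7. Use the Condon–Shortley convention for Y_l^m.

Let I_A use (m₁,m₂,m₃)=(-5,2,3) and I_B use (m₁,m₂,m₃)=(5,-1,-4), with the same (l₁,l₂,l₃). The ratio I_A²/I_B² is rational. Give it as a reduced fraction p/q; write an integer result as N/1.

Same 6,3,7: normalisation and zero-m 3j drop out of the ratio.
A: Δ: 2! 10! 4! / 17! → 1/2042040; sum: t=1:−1/87091200 t=2:+1/4354560 = 19/87091200; 3j²(6 3 7; -5 2 3) = Δ·Π!·Σ² = 361/37128  (sign +1)
B: Δ: 2! 10! 4! / 17! → 1/2042040; sum: t=0:+1/2903040 t=1:−1/21772800 = 13/43545600; 3j²(6 3 7; 5 -1 -4) = Δ·Π!·Σ² = 143/7140  (sign -1)
I_A²/I_B² = (361/37128)/(143/7140) = 1805/3718

1805/3718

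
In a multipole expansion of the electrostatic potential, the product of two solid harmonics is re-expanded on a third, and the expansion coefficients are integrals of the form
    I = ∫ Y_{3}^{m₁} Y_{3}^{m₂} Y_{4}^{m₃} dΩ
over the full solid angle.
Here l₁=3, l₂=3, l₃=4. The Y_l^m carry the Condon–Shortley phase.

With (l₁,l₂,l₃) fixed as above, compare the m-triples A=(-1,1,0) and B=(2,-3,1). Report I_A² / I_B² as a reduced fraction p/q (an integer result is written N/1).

l's match ⇒ only the (l;m) 3-j factors differ between A and B.
A: triangle coeff Δ(3,3,4) = 1/34650; Σ_t [0,2]: t=0:+1/1152 t=1:−1/36 t=2:+1/32 = 5/1152; (3j)²=1/1386 [(3 3 4; -1 1 0)], sign=+1
B: triangle coeff Δ(3,3,4) = 1/34650; Σ_t [0,0]: t=0:+1/288 = 1/288; (3j)²=5/231 [(3 3 4; 2 -3 1)], sign=-1
I_A²/I_B² = (1/1386)/(5/231) = 1/30

1/30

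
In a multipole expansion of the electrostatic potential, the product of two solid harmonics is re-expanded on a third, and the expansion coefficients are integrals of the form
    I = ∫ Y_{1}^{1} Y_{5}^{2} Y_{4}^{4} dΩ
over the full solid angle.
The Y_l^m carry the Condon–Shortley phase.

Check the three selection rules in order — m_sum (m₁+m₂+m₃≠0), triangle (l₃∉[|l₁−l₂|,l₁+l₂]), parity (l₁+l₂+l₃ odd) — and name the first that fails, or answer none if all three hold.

m_sum

azimuthal sum: 1 + 2 + 4 = 7  ✗
4 ≤ 4 ≤ 6 (triangle on l)
L = 1 + 5 + 4 = 10 (even)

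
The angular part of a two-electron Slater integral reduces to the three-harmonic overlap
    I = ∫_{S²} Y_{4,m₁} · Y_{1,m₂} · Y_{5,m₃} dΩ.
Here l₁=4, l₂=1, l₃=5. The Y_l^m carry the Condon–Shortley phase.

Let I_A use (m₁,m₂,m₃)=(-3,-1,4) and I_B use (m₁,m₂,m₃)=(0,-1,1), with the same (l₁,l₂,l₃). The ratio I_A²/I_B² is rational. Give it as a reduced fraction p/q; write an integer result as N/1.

12/5

Same 4,1,5: normalisation and zero-m 3j drop out of the ratio.
A: Δ: 0! 8! 2! / 11! → 1/495; sum: t=0:+1/10080 = 1/10080; 3j²(4 1 5; -3 -1 4) = Δ·Π!·Σ² = 4/55  (sign -1)
B: Δ: 0! 8! 2! / 11! → 1/495; sum: t=0:+1/1152 = 1/1152; 3j²(4 1 5; 0 -1 1) = Δ·Π!·Σ² = 1/33  (sign +1)
I_A²/I_B² = (4/55)/(1/33) = 12/5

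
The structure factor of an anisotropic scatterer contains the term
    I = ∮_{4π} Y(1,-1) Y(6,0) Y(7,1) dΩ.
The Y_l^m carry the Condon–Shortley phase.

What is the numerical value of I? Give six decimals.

-0.185147

m-sum 0 ✓  L=14 even ✓  5≤7≤7 ✓
Π(2lᵢ+1) = 3×13×15 = 585
triangle coeff Δ(1,6,7) = 1/1365
Σ_t [0,0]: t=0:+1/518400 = 1/518400
(3j)²=7/195 [(1 6 7; 0 0 0)], sign=-1
Σ_t [0,0]: t=0:+1/1036800 = 1/1036800
(3j)²=4/195 [(1 6 7; -1 0 1)], sign=+1
⇒ 4πI² = 28/65
I = (-1)√(28/65/(4π)) = -0.18514731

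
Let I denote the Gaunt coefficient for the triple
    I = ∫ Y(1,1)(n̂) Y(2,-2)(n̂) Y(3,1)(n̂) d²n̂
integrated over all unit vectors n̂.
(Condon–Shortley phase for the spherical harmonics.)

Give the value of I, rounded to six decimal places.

-0.082589

Checks pass: Σm=0; 6 even; l₃=3∈[1,3].
(2·1+1)(2·2+1)(2·3+1) = 105
Δ: 0! 2! 4! / 7! → 1/105
sum: t=0:+1/4 = 1/4
3j²(1 2 3; 0 0 0) = Δ·Π!·Σ² = 3/35  (sign -1)
sum: t=0:+1/48 = 1/48
3j²(1 2 3; 1 -2 1) = Δ·Π!·Σ² = 1/105  (sign +1)
combine: 4πI² = 105·3/35·1/105 = 3/35
take √, sign -1: I = -0.08258890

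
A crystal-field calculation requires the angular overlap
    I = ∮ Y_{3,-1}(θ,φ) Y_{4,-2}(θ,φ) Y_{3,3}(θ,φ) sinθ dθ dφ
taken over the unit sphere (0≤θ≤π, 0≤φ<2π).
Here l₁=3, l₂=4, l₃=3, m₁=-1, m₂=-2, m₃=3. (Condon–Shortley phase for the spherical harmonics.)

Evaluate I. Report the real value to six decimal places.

-0.188451

Checks pass: Σm=0; 10 even; l₃=3∈[1,7].
(2·3+1)(2·4+1)(2·3+1) = 441
Δ: 4! 2! 4! / 11! → 1/34650
sum: t=1:−1/72 t=2:+1/16 t=3:−1/72 = 5/144
3j²(3 4 3; 0 0 0) = Δ·Π!·Σ² = 2/77  (sign -1)
sum: t=2:+1/192 = 1/192
3j²(3 4 3; -1 -2 3) = Δ·Π!·Σ² = 3/77  (sign +1)
combine: 4πI² = 441·2/77·3/77 = 54/121
take √, sign -1: I = -0.18845135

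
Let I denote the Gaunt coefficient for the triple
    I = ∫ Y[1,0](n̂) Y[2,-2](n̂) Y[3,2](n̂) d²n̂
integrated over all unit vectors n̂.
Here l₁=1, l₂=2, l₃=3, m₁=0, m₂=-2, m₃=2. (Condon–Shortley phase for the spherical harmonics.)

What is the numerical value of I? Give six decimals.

m-sum 0 ✓  L=6 even ✓  1≤3≤3 ✓
Π(2lᵢ+1) = 3×5×7 = 105
triangle coeff Δ(1,2,3) = 1/105
Σ_t [0,0]: t=0:+1/4 = 1/4
(3j)²=3/35 [(1 2 3; 0 0 0)], sign=-1
Σ_t [0,0]: t=0:+1/24 = 1/24
(3j)²=1/21 [(1 2 3; 0 -2 2)], sign=-1
⇒ 4πI² = 3/7
I = (+1)√(3/7/(4π)) = 0.18467439

0.184674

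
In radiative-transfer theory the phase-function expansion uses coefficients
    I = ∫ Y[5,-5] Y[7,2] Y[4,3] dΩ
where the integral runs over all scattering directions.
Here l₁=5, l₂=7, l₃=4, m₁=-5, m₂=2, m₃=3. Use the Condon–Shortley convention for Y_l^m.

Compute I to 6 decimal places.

Rules hold: Σm=0, L=16 even, 2≤4≤12.
N = 11·15·9 = 1485
Δ = 8!·2!·6!/17! = 1/6126120
Racah Σ t=3..5: t=3:−1/69120 t=4:+1/20736 t=5:−1/69120 = 1/51840
⇒ 3j(5 7 4; 0 0 0)² = 280/21879, sgn +1
Racah Σ t=8..8: t=8:+1/9676800 = 1/9676800
⇒ 3j(5 7 4; -5 2 3)² = 27/19448, sgn -1
4πI² = N·(3j₀)²·(3jₘ)² = 14175/537251
I = -1·√(0.0263843/4π) = -0.04582136

-0.045821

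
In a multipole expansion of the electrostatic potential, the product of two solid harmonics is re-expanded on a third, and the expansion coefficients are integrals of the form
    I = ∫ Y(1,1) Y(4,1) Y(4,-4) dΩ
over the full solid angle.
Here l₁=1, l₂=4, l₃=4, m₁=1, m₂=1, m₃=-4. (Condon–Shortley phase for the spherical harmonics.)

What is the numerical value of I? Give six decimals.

0.000000

m-sum = 1 + 1 − 4 = -2 ≠ 0 ⇒ I = 0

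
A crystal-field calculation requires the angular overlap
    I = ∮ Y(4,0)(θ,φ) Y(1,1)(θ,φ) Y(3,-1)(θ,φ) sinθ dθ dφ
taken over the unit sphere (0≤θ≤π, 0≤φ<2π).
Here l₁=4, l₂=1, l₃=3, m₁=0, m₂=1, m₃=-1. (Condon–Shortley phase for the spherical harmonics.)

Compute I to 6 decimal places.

0.150786

m-sum 0 ✓  L=8 even ✓  3≤3≤5 ✓
Π(2lᵢ+1) = 9×3×7 = 189
triangle coeff Δ(4,1,3) = 1/252
Σ_t [1,1]: t=1:−1/36 = -1/36
(3j)²=4/63 [(4 1 3; 0 0 0)], sign=+1
Σ_t [2,2]: t=2:+1/96 = 1/96
(3j)²=1/42 [(4 1 3; 0 1 -1)], sign=+1
⇒ 4πI² = 2/7
I = (+1)√(2/7/(4π)) = 0.15078601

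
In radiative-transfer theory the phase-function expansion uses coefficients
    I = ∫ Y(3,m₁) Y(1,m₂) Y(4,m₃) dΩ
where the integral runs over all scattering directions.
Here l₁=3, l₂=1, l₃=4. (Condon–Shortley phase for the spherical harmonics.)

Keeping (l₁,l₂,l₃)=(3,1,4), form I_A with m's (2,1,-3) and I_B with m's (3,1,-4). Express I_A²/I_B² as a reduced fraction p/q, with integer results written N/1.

3/4

Shared (l₁,l₂,l₃)=(3,1,4): N and (l;000)² cancel in I_A²/I_B².
A: Δ = 0!·6!·2!/9! = 1/252; Racah Σ t=0..0: t=0:+1/240 = 1/240; ⇒ 3j(3 1 4; 2 1 -3)² = 1/12, sgn -1
B: Δ = 0!·6!·2!/9! = 1/252; Racah Σ t=0..0: t=0:+1/1440 = 1/1440; ⇒ 3j(3 1 4; 3 1 -4)² = 1/9, sgn +1
I_A²/I_B² = (1/12)/(1/9) = 3/4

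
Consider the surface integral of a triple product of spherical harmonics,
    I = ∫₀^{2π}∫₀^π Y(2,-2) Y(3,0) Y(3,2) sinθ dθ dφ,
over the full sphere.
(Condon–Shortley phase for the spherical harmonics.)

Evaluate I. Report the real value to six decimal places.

Checks pass: Σm=0; 8 even; l₃=3∈[1,5].
(2·2+1)(2·3+1)(2·3+1) = 245
Δ: 2! 2! 4! / 9! → 1/3780
sum: t=0:+1/24 t=1:−1/4 t=2:+1/24 = -1/6
3j²(2 3 3; 0 0 0) = Δ·Π!·Σ² = 4/105  (sign +1)
sum: t=2:+1/24 = 1/24
3j²(2 3 3; -2 0 2) = Δ·Π!·Σ² = 1/21  (sign -1)
combine: 4πI² = 245·4/105·1/21 = 4/9
take √, sign -1: I = -0.18806319

-0.188063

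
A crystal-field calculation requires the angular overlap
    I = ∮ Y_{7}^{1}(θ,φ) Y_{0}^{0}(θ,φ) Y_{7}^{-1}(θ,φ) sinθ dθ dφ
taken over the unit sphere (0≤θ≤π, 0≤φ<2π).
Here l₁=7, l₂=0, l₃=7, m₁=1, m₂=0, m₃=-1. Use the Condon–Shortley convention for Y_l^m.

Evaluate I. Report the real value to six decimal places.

Rules hold: Σm=0, L=14 even, 7≤7≤7.
N = 15·1·15 = 225
Δ = 0!·14!·0!/15! = 1/15
Racah Σ t=0..0: t=0:+1/25401600 = 1/25401600
⇒ 3j(7 0 7; 0 0 0)² = 1/15, sgn -1
Racah Σ t=0..0: t=0:+1/29030400 = 1/29030400
⇒ 3j(7 0 7; 1 0 -1)² = 1/15, sgn +1
4πI² = N·(3j₀)²·(3jₘ)² = 1/1
I = -1·√(1/4π) = -0.28209479

-0.282095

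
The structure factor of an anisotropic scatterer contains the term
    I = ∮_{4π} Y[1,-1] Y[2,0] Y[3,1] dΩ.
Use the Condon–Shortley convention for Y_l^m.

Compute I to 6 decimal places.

Checks pass: Σm=0; 6 even; l₃=3∈[1,3].
(2·1+1)(2·2+1)(2·3+1) = 105
Δ: 0! 2! 4! / 7! → 1/105
sum: t=0:+1/4 = 1/4
3j²(1 2 3; 0 0 0) = Δ·Π!·Σ² = 3/35  (sign -1)
sum: t=0:+1/8 = 1/8
3j²(1 2 3; -1 0 1) = Δ·Π!·Σ² = 2/35  (sign +1)
combine: 4πI² = 105·3/35·2/35 = 18/35
take √, sign -1: I = -0.20230066

-0.202301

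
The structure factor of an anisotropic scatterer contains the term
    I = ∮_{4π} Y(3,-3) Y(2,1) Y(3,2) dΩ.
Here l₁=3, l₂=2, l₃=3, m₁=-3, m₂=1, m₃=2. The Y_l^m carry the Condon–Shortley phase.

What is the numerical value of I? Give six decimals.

Checks pass: Σm=0; 8 even; l₃=3∈[1,5].
(2·3+1)(2·2+1)(2·3+1) = 245
Δ: 2! 4! 2! / 9! → 1/3780
sum: t=0:+1/24 t=1:−1/4 t=2:+1/24 = -1/6
3j²(3 2 3; 0 0 0) = Δ·Π!·Σ² = 4/105  (sign +1)
sum: t=2:+1/48 = 1/48
3j²(3 2 3; -3 1 2) = Δ·Π!·Σ² = 5/84  (sign -1)
combine: 4πI² = 245·4/105·5/84 = 5/9
take √, sign -1: I = -0.21026104

-0.210261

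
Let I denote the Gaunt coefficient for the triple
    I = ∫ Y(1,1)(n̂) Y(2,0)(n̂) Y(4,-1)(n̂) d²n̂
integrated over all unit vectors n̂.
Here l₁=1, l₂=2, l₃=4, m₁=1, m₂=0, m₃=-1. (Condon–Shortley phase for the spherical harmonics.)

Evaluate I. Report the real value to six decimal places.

triangle: need 1≤l₃≤3, have 4; I=0

0.000000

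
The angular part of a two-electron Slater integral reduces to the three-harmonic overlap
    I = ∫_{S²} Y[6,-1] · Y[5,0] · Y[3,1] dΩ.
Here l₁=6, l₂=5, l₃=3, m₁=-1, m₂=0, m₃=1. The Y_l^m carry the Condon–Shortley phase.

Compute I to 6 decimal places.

Checks pass: Σm=0; 14 even; l₃=3∈[1,11].
(2·6+1)(2·5+1)(2·3+1) = 1001
Δ: 8! 4! 2! / 15! → 1/675675
sum: t=3:−1/8640 t=4:+1/2304 t=5:−1/8640 = 7/34560
3j²(6 5 3; 0 0 0) = Δ·Π!·Σ² = 7/429  (sign -1)
sum: t=3:−1/34560 t=4:+1/3456 t=5:−1/5760 = 1/11520
3j²(6 5 3; -1 0 1) = Δ·Π!·Σ² = 2/429  (sign +1)
combine: 4πI² = 1001·7/429·2/429 = 98/1287
take √, sign -1: I = -0.07784287

-0.077843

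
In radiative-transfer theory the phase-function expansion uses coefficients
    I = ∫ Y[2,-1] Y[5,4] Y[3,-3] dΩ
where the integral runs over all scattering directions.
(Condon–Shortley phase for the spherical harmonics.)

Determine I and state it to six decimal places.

0.219610

Checks pass: Σm=0; 10 even; l₃=3∈[3,7].
(2·2+1)(2·5+1)(2·3+1) = 385
Δ: 4! 0! 6! / 11! → 1/2310
sum: t=2:+1/144 = 1/144
3j²(2 5 3; 0 0 0) = Δ·Π!·Σ² = 10/231  (sign -1)
sum: t=3:−1/4320 = -1/4320
3j²(2 5 3; -1 4 -3) = Δ·Π!·Σ² = 2/55  (sign -1)
combine: 4πI² = 385·10/231·2/55 = 20/33
take √, sign +1: I = 0.21961050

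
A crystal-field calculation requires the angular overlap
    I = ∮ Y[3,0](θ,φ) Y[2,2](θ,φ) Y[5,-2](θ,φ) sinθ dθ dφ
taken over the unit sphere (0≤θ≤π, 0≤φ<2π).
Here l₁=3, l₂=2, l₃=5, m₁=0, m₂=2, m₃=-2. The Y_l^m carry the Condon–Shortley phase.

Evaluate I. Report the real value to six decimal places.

Checks pass: Σm=0; 10 even; l₃=5∈[1,5].
(2·3+1)(2·2+1)(2·5+1) = 385
Δ: 0! 6! 4! / 11! → 1/2310
sum: t=0:+1/144 = 1/144
3j²(3 2 5; 0 0 0) = Δ·Π!·Σ² = 10/231  (sign -1)
sum: t=0:+1/864 = 1/864
3j²(3 2 5; 0 2 -2) = Δ·Π!·Σ² = 1/66  (sign -1)
combine: 4πI² = 385·10/231·1/66 = 25/99
take √, sign +1: I = 0.14175797

0.141758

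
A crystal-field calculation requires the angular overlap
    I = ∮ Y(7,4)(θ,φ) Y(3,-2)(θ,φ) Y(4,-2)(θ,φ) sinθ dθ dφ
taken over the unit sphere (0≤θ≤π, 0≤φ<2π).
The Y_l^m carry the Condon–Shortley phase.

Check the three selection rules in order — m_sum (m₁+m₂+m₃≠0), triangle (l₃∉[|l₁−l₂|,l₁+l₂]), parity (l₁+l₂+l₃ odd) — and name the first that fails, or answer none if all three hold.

none

m₁+m₂+m₃ = 4 − 2 − 2 = 0  ✓
triangle: |7−3|=4 ≤ l₃=4 ≤ 7+3=10  ✓
parity: l₁+l₂+l₃ = 14 is even  ✓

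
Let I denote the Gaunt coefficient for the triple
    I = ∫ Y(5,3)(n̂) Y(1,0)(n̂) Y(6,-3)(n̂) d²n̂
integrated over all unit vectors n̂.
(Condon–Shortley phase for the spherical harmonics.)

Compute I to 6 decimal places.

-0.212310

m-sum 0 ✓  L=12 even ✓  4≤6≤6 ✓
Π(2lᵢ+1) = 11×3×13 = 429
triangle coeff Δ(5,1,6) = 1/858
Σ_t [0,0]: t=0:+1/14400 = 1/14400
(3j)²=6/143 [(5 1 6; 0 0 0)], sign=+1
Σ_t [0,0]: t=0:+1/80640 = 1/80640
(3j)²=9/286 [(5 1 6; 3 0 -3)], sign=-1
⇒ 4πI² = 81/143
I = (-1)√(81/143/(4π)) = -0.21230956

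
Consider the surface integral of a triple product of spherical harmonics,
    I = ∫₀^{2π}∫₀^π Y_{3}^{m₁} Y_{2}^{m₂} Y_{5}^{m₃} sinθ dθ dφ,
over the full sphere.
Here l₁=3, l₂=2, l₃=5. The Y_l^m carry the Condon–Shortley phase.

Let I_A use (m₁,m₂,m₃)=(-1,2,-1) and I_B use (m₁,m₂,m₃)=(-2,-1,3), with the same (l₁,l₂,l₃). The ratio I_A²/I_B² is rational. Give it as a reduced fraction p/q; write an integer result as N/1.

Shared (l₁,l₂,l₃)=(3,2,5): N and (l;000)² cancel in I_A²/I_B².
A: Δ = 0!·6!·4!/11! = 1/2310; Racah Σ t=0..0: t=0:+1/1152 = 1/1152; ⇒ 3j(3 2 5; -1 2 -1)² = 1/154, sgn +1
B: Δ = 0!·6!·4!/11! = 1/2310; Racah Σ t=0..0: t=0:+1/720 = 1/720; ⇒ 3j(3 2 5; -2 -1 3)² = 8/165, sgn +1
I_A²/I_B² = (1/154)/(8/165) = 15/112

15/112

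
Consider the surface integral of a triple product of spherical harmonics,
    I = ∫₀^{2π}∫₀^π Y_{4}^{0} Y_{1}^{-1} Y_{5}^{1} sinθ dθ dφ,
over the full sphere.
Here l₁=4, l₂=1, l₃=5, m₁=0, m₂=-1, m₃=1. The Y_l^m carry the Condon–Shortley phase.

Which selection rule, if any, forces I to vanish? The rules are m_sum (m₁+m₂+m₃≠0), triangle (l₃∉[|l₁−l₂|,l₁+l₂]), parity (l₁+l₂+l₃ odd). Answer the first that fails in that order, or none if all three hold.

none

Σmᵢ = 0  ✓
l₃∈[|l₁−l₂|,l₁+l₂]=[3,5], have l₃=5  ✓
Σlᵢ = 10 ⇒ even  ✓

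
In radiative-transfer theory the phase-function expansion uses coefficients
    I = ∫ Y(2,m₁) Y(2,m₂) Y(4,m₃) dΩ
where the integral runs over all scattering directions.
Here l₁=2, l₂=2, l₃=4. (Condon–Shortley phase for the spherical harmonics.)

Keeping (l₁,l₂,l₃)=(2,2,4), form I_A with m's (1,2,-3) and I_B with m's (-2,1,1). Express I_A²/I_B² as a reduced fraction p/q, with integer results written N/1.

l's match ⇒ only the (l;m) 3-j factors differ between A and B.
A: triangle coeff Δ(2,2,4) = 1/630; Σ_t [0,0]: t=0:+1/144 = 1/144; (3j)²=1/18 [(2 2 4; 1 2 -3)], sign=-1
B: triangle coeff Δ(2,2,4) = 1/630; Σ_t [0,0]: t=0:+1/144 = 1/144; (3j)²=1/126 [(2 2 4; -2 1 1)], sign=-1
I_A²/I_B² = (1/18)/(1/126) = 7/1

7/1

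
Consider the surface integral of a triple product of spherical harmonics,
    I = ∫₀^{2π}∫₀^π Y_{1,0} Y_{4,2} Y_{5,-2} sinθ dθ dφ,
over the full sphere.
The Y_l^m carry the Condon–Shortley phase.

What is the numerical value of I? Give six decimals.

0.225034

Checks pass: Σm=0; 10 even; l₃=5∈[3,5].
(2·1+1)(2·4+1)(2·5+1) = 297
Δ: 0! 2! 8! / 11! → 1/495
sum: t=0:+1/576 = 1/576
3j²(1 4 5; 0 0 0) = Δ·Π!·Σ² = 5/99  (sign -1)
sum: t=0:+1/1440 = 1/1440
3j²(1 4 5; 0 2 -2) = Δ·Π!·Σ² = 7/165  (sign -1)
combine: 4πI² = 297·5/99·7/165 = 7/11
take √, sign +1: I = 0.22503380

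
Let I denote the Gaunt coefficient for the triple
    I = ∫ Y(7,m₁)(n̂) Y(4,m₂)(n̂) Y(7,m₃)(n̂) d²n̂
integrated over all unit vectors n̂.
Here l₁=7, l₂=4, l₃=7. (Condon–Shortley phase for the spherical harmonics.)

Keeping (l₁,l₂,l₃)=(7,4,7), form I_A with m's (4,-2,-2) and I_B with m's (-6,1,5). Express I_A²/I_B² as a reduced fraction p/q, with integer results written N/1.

225/4576

Same 7,4,7: normalisation and zero-m 3j drop out of the ratio.
A: Δ: 4! 10! 4! / 19! → 1/58198140; sum: t=0:+1/2903040 t=1:−1/2903040 t=2:+1/34836480 = 1/34836480; 3j²(7 4 7; 4 -2 -2) = Δ·Π!·Σ² = 25/117572  (sign -1)
B: Δ: 4! 10! 4! / 19! → 1/58198140; sum: t=3:−1/87091200 t=4:+1/52254720 = 1/130636800; 3j²(7 4 7; -6 1 5) = Δ·Π!·Σ² = 88/20349  (sign +1)
I_A²/I_B² = (25/117572)/(88/20349) = 225/4576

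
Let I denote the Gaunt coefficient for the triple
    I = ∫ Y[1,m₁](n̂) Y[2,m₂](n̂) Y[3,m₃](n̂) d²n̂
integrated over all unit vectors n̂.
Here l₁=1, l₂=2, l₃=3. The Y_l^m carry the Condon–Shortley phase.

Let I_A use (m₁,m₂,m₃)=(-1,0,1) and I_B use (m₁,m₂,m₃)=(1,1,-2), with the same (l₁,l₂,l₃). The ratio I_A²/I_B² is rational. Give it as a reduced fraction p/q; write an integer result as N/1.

3/5

l's match ⇒ only the (l;m) 3-j factors differ between A and B.
A: triangle coeff Δ(1,2,3) = 1/105; Σ_t [0,0]: t=0:+1/8 = 1/8; (3j)²=2/35 [(1 2 3; -1 0 1)], sign=+1
B: triangle coeff Δ(1,2,3) = 1/105; Σ_t [0,0]: t=0:+1/12 = 1/12; (3j)²=2/21 [(1 2 3; 1 1 -2)], sign=-1
I_A²/I_B² = (2/35)/(2/21) = 3/5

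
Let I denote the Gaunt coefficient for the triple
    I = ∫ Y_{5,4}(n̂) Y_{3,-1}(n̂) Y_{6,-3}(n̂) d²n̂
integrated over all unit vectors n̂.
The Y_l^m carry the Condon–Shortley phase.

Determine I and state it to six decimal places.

Rules hold: Σm=0, L=14 even, 2≤6≤8.
N = 11·7·13 = 1001
Δ = 2!·8!·4!/15! = 1/675675
Racah Σ t=0..2: t=0:+1/8640 t=1:−1/2304 t=2:+1/8640 = -7/34560
⇒ 3j(5 3 6; 0 0 0)² = 7/429, sgn -1
Racah Σ t=0..1: t=0:+1/40320 t=1:−1/241920 = 1/48384
⇒ 3j(5 3 6; 4 -1 -3)² = 24/1001, sgn -1
4πI² = N·(3j₀)²·(3jₘ)² = 56/143
I = +1·√(0.391608/4π) = 0.17653103

0.176531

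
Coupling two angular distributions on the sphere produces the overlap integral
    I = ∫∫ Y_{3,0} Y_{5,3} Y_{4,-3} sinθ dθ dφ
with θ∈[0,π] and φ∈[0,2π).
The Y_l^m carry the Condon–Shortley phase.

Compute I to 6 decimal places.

0.103862

m-sum 0 ✓  L=12 even ✓  2≤4≤8 ✓
Π(2lᵢ+1) = 7×11×9 = 693
triangle coeff Δ(3,5,4) = 1/180180
Σ_t [1,3]: t=1:−1/576 t=2:+1/144 t=3:−1/576 = 1/288
(3j)²=20/1001 [(3 5 4; 0 0 0)], sign=+1
Σ_t [2,3]: t=2:+1/2880 t=3:−1/1440 = -1/2880
(3j)²=7/715 [(3 5 4; 0 3 -3)], sign=+1
⇒ 4πI² = 252/1859
I = (+1)√(252/1859/(4π)) = 0.10386175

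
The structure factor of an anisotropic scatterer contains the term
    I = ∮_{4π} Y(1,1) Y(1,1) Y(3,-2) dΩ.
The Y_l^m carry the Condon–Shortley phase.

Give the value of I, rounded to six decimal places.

0.000000

|1−1|≤3≤1+1 violated ⇒ I = 0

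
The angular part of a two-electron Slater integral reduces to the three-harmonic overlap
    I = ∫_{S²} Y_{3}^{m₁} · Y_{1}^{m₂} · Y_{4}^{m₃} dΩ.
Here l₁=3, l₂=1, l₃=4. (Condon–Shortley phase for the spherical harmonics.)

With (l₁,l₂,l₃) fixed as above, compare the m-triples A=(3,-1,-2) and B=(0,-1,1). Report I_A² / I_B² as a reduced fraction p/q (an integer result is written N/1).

l's match ⇒ only the (l;m) 3-j factors differ between A and B.
A: triangle coeff Δ(3,1,4) = 1/252; Σ_t [0,0]: t=0:+1/1440 = 1/1440; (3j)²=1/252 [(3 1 4; 3 -1 -2)], sign=+1
B: triangle coeff Δ(3,1,4) = 1/252; Σ_t [0,0]: t=0:+1/72 = 1/72; (3j)²=5/126 [(3 1 4; 0 -1 1)], sign=-1
I_A²/I_B² = (1/252)/(5/126) = 1/10

1/10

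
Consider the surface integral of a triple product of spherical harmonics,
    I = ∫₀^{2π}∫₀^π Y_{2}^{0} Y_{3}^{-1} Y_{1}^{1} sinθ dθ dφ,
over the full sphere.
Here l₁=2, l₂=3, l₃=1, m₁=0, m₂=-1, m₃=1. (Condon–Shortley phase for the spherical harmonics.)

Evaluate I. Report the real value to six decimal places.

-0.202301

Rules hold: Σm=0, L=6 even, 1≤1≤5.
N = 5·7·3 = 105
Δ = 4!·0!·2!/7! = 1/105
Racah Σ t=2..2: t=2:+1/4 = 1/4
⇒ 3j(2 3 1; 0 0 0)² = 3/35, sgn -1
Racah Σ t=2..2: t=2:+1/8 = 1/8
⇒ 3j(2 3 1; 0 -1 1)² = 2/35, sgn +1
4πI² = N·(3j₀)²·(3jₘ)² = 18/35
I = -1·√(0.514286/4π) = -0.20230066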